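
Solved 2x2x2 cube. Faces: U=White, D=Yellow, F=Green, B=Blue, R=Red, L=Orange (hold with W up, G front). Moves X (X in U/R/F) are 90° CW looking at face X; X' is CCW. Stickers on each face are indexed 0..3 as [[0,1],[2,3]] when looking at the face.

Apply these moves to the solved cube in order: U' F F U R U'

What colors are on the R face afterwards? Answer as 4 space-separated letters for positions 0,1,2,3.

Answer: O W R R

Derivation:
After move 1 (U'): U=WWWW F=OOGG R=GGRR B=RRBB L=BBOO
After move 2 (F): F=GOGO U=WWOB R=WGWR D=RGYY L=BYOY
After move 3 (F): F=GGOO U=WWYY R=OGBR D=WWYY L=BROG
After move 4 (U): U=YWYW F=OGOO R=RRBR B=BRBB L=GGOG
After move 5 (R): R=BRRR U=YGYO F=OWOY D=WBYB B=WRWB
After move 6 (U'): U=GOYY F=GGOY R=OWRR B=BRWB L=WROG
Query: R face = OWRR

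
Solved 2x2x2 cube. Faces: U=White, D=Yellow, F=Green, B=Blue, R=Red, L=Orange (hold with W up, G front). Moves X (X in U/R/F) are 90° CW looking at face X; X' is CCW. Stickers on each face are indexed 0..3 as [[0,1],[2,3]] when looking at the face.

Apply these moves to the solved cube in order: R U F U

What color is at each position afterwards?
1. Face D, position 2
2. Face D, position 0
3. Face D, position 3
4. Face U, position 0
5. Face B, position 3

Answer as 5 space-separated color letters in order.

After move 1 (R): R=RRRR U=WGWG F=GYGY D=YBYB B=WBWB
After move 2 (U): U=WWGG F=RRGY R=WBRR B=OOWB L=GYOO
After move 3 (F): F=GRYR U=WWOY R=GBGR D=RWYB L=GYOB
After move 4 (U): U=OWYW F=GBYR R=OOGR B=GYWB L=GROB
Query 1: D[2] = Y
Query 2: D[0] = R
Query 3: D[3] = B
Query 4: U[0] = O
Query 5: B[3] = B

Answer: Y R B O B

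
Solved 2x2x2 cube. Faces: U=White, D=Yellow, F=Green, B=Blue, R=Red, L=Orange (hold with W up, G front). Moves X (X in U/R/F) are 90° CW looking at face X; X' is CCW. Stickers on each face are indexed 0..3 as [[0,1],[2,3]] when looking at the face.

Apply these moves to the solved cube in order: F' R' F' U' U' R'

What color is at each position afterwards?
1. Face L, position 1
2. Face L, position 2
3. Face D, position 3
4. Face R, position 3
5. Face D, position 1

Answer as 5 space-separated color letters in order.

After move 1 (F'): F=GGGG U=WWRR R=YRYR D=OOYY L=OWOW
After move 2 (R'): R=RRYY U=WBRB F=GWGR D=OGYG B=YBOB
After move 3 (F'): F=WRGG U=WBRY R=GROY D=WWYG L=OBOR
After move 4 (U'): U=BYWR F=OBGG R=WROY B=GROB L=YBOR
After move 5 (U'): U=YRBW F=YBGG R=OBOY B=WROB L=GROR
After move 6 (R'): R=BYOO U=YOBW F=YRGW D=WBYG B=GRWB
Query 1: L[1] = R
Query 2: L[2] = O
Query 3: D[3] = G
Query 4: R[3] = O
Query 5: D[1] = B

Answer: R O G O B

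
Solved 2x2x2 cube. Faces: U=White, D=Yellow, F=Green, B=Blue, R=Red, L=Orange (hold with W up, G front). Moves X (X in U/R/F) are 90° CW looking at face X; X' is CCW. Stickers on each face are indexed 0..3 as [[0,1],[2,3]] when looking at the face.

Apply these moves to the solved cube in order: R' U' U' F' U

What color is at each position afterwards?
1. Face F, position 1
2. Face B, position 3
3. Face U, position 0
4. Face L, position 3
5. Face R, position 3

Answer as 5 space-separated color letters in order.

Answer: O B O B R

Derivation:
After move 1 (R'): R=RRRR U=WBWB F=GWGW D=YGYG B=YBYB
After move 2 (U'): U=BBWW F=OOGW R=GWRR B=RRYB L=YBOO
After move 3 (U'): U=BWBW F=YBGW R=OORR B=GWYB L=RROO
After move 4 (F'): F=BWYG U=BWOR R=GOYR D=ROYG L=RWOB
After move 5 (U): U=OBRW F=GOYG R=GWYR B=RWYB L=BWOB
Query 1: F[1] = O
Query 2: B[3] = B
Query 3: U[0] = O
Query 4: L[3] = B
Query 5: R[3] = R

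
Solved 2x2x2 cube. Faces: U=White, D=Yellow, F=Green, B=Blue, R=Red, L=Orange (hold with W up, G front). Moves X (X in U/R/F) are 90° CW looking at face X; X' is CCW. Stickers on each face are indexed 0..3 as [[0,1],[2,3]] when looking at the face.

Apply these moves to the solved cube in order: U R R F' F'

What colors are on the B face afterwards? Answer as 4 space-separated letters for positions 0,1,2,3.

After move 1 (U): U=WWWW F=RRGG R=BBRR B=OOBB L=GGOO
After move 2 (R): R=RBRB U=WRWG F=RYGY D=YBYO B=WOWB
After move 3 (R): R=RRBB U=WYWY F=RBGO D=YWYW B=GORB
After move 4 (F'): F=BORG U=WYRB R=WRYB D=GOYW L=GYOW
After move 5 (F'): F=OGBR U=WYWY R=ORGB D=YWYW L=GBOR
Query: B face = GORB

Answer: G O R B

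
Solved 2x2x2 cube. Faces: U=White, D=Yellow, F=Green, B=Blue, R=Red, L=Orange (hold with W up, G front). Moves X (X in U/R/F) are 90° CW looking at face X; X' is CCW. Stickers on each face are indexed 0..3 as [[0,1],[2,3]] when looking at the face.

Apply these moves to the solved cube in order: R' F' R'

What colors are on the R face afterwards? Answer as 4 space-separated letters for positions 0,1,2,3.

Answer: R R G Y

Derivation:
After move 1 (R'): R=RRRR U=WBWB F=GWGW D=YGYG B=YBYB
After move 2 (F'): F=WWGG U=WBRR R=GRYR D=OOYG L=OBOW
After move 3 (R'): R=RRGY U=WYRY F=WBGR D=OWYG B=GBOB
Query: R face = RRGY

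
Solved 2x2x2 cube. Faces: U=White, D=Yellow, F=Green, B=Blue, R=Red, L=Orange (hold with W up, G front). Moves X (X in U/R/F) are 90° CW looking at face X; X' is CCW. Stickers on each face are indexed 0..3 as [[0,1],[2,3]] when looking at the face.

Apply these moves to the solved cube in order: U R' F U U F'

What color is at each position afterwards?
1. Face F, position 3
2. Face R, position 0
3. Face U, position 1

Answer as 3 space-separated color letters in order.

After move 1 (U): U=WWWW F=RRGG R=BBRR B=OOBB L=GGOO
After move 2 (R'): R=BRBR U=WBWO F=RWGW D=YRYG B=YOYB
After move 3 (F): F=GRWW U=WBOG R=WROR D=BBYG L=GYOR
After move 4 (U): U=OWGB F=WRWW R=YOOR B=GYYB L=GROR
After move 5 (U): U=GOBW F=YOWW R=GYOR B=GRYB L=WROR
After move 6 (F'): F=OWYW U=GOGO R=BYBR D=RRYG L=WWOB
Query 1: F[3] = W
Query 2: R[0] = B
Query 3: U[1] = O

Answer: W B O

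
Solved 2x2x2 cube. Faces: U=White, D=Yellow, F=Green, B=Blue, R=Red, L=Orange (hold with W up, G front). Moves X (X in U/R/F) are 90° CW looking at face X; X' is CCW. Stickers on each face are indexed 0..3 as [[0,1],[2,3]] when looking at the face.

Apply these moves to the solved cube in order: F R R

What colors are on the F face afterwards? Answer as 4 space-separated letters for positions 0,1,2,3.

Answer: G B G B

Derivation:
After move 1 (F): F=GGGG U=WWOO R=WRWR D=RRYY L=OYOY
After move 2 (R): R=WWRR U=WGOG F=GRGY D=RBYB B=OBWB
After move 3 (R): R=RWRW U=WROY F=GBGB D=RWYO B=GBGB
Query: F face = GBGB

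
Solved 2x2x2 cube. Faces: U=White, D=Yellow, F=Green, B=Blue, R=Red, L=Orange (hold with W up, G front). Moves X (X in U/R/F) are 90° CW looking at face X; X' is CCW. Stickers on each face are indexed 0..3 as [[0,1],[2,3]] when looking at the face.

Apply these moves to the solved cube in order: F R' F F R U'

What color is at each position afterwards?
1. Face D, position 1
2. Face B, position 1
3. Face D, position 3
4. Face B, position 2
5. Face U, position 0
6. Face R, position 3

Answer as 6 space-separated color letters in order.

After move 1 (F): F=GGGG U=WWOO R=WRWR D=RRYY L=OYOY
After move 2 (R'): R=RRWW U=WBOB F=GWGO D=RGYG B=YBRB
After move 3 (F): F=GGOW U=WBYY R=ORBW D=WRYG L=OROG
After move 4 (F): F=OGWG U=WBGR R=YRYW D=BOYG L=OWOR
After move 5 (R): R=YYWR U=WGGG F=OOWG D=BRYY B=RBBB
After move 6 (U'): U=GGWG F=OWWG R=OOWR B=YYBB L=RBOR
Query 1: D[1] = R
Query 2: B[1] = Y
Query 3: D[3] = Y
Query 4: B[2] = B
Query 5: U[0] = G
Query 6: R[3] = R

Answer: R Y Y B G R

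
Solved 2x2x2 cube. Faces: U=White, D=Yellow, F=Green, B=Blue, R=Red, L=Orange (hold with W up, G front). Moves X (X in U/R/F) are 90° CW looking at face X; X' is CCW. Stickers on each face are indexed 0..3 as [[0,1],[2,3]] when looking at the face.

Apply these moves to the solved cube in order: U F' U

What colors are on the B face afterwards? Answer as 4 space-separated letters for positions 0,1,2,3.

Answer: G W B B

Derivation:
After move 1 (U): U=WWWW F=RRGG R=BBRR B=OOBB L=GGOO
After move 2 (F'): F=RGRG U=WWBR R=YBYR D=GOYY L=GWOW
After move 3 (U): U=BWRW F=YBRG R=OOYR B=GWBB L=RGOW
Query: B face = GWBB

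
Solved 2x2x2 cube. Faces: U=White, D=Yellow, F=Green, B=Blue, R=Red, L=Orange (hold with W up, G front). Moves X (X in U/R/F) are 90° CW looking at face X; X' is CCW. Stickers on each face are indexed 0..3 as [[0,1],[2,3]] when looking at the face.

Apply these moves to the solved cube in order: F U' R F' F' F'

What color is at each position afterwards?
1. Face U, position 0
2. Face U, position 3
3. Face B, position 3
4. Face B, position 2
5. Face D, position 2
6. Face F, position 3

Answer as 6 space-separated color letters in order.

Answer: W B B O Y R

Derivation:
After move 1 (F): F=GGGG U=WWOO R=WRWR D=RRYY L=OYOY
After move 2 (U'): U=WOWO F=OYGG R=GGWR B=WRBB L=BBOY
After move 3 (R): R=WGRG U=WYWG F=ORGY D=RBYW B=OROB
After move 4 (F'): F=RYOG U=WYWR R=BGRG D=BYYW L=BGOW
After move 5 (F'): F=YGRO U=WYBR R=YGBG D=GWYW L=BROW
After move 6 (F'): F=GOYR U=WYYB R=WGGG D=RWYW L=BROB
Query 1: U[0] = W
Query 2: U[3] = B
Query 3: B[3] = B
Query 4: B[2] = O
Query 5: D[2] = Y
Query 6: F[3] = R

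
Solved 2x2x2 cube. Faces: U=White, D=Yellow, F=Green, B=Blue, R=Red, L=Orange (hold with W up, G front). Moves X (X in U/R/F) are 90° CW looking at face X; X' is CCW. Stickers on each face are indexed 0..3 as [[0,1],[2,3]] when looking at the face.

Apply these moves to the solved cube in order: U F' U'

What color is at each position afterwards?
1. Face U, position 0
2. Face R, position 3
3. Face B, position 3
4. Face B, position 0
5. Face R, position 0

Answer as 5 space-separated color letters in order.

After move 1 (U): U=WWWW F=RRGG R=BBRR B=OOBB L=GGOO
After move 2 (F'): F=RGRG U=WWBR R=YBYR D=GOYY L=GWOW
After move 3 (U'): U=WRWB F=GWRG R=RGYR B=YBBB L=OOOW
Query 1: U[0] = W
Query 2: R[3] = R
Query 3: B[3] = B
Query 4: B[0] = Y
Query 5: R[0] = R

Answer: W R B Y R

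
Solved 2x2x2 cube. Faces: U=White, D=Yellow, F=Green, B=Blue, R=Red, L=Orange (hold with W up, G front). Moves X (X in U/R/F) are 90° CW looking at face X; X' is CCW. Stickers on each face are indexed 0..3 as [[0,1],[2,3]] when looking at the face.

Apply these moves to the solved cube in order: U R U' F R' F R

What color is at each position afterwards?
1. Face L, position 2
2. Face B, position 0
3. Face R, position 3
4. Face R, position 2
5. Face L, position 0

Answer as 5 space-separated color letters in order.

After move 1 (U): U=WWWW F=RRGG R=BBRR B=OOBB L=GGOO
After move 2 (R): R=RBRB U=WRWG F=RYGY D=YBYO B=WOWB
After move 3 (U'): U=RGWW F=GGGY R=RYRB B=RBWB L=WOOO
After move 4 (F): F=GGYG U=RGOO R=WYWB D=RRYO L=WYOB
After move 5 (R'): R=YBWW U=RWOR F=GGYO D=RGYG B=OBRB
After move 6 (F): F=YGOG U=RWBY R=OBRW D=WYYG L=WROG
After move 7 (R): R=ROWB U=RGBG F=YYOG D=WRYO B=YBWB
Query 1: L[2] = O
Query 2: B[0] = Y
Query 3: R[3] = B
Query 4: R[2] = W
Query 5: L[0] = W

Answer: O Y B W W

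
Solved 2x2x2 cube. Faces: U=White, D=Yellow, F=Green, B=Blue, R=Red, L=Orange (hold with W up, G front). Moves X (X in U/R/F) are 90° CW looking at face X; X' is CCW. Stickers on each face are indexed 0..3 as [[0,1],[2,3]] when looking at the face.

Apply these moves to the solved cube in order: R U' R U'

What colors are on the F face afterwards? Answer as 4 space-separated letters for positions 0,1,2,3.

After move 1 (R): R=RRRR U=WGWG F=GYGY D=YBYB B=WBWB
After move 2 (U'): U=GGWW F=OOGY R=GYRR B=RRWB L=WBOO
After move 3 (R): R=RGRY U=GOWY F=OBGB D=YWYR B=WRGB
After move 4 (U'): U=OYGW F=WBGB R=OBRY B=RGGB L=WROO
Query: F face = WBGB

Answer: W B G B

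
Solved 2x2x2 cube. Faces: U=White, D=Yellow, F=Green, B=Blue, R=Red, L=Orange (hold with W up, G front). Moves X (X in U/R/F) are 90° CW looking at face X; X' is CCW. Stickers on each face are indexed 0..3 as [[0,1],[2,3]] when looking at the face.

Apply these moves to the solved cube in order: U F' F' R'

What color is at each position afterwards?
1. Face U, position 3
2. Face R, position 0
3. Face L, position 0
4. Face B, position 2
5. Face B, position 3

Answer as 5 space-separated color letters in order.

After move 1 (U): U=WWWW F=RRGG R=BBRR B=OOBB L=GGOO
After move 2 (F'): F=RGRG U=WWBR R=YBYR D=GOYY L=GWOW
After move 3 (F'): F=GGRR U=WWYY R=OBGR D=WWYY L=GROB
After move 4 (R'): R=BROG U=WBYO F=GWRY D=WGYR B=YOWB
Query 1: U[3] = O
Query 2: R[0] = B
Query 3: L[0] = G
Query 4: B[2] = W
Query 5: B[3] = B

Answer: O B G W B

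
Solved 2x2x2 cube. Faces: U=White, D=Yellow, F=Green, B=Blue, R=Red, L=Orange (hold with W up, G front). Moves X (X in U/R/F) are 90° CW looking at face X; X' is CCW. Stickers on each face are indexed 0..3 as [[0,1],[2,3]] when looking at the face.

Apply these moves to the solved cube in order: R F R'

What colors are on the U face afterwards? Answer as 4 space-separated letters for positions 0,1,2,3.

After move 1 (R): R=RRRR U=WGWG F=GYGY D=YBYB B=WBWB
After move 2 (F): F=GGYY U=WGOO R=WRGR D=RRYB L=OYOB
After move 3 (R'): R=RRWG U=WWOW F=GGYO D=RGYY B=BBRB
Query: U face = WWOW

Answer: W W O W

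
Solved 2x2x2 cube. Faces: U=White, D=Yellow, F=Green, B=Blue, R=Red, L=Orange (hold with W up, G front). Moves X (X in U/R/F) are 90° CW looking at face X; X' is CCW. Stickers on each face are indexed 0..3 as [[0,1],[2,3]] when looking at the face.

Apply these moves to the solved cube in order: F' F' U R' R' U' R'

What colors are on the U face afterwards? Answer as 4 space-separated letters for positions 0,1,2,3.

Answer: W R Y R

Derivation:
After move 1 (F'): F=GGGG U=WWRR R=YRYR D=OOYY L=OWOW
After move 2 (F'): F=GGGG U=WWYY R=OROR D=WWYY L=OROR
After move 3 (U): U=YWYW F=ORGG R=BBOR B=ORBB L=GGOR
After move 4 (R'): R=BRBO U=YBYO F=OWGW D=WRYG B=YRWB
After move 5 (R'): R=ROBB U=YWYY F=OBGO D=WWYW B=GRRB
After move 6 (U'): U=WYYY F=GGGO R=OBBB B=RORB L=GROR
After move 7 (R'): R=BBOB U=WRYR F=GYGY D=WGYO B=WOWB
Query: U face = WRYR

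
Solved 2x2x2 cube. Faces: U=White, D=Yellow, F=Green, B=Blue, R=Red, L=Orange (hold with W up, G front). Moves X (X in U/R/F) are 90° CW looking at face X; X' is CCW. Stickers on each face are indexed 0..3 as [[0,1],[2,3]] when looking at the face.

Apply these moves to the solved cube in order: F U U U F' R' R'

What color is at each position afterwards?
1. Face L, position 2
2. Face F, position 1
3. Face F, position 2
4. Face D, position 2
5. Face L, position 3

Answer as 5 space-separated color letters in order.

After move 1 (F): F=GGGG U=WWOO R=WRWR D=RRYY L=OYOY
After move 2 (U): U=OWOW F=WRGG R=BBWR B=OYBB L=GGOY
After move 3 (U): U=OOWW F=BBGG R=OYWR B=GGBB L=WROY
After move 4 (U): U=WOWO F=OYGG R=GGWR B=WRBB L=BBOY
After move 5 (F'): F=YGOG U=WOGW R=RGRR D=BYYY L=BOOW
After move 6 (R'): R=GRRR U=WBGW F=YOOW D=BGYG B=YRYB
After move 7 (R'): R=RRGR U=WYGY F=YBOW D=BOYW B=GRGB
Query 1: L[2] = O
Query 2: F[1] = B
Query 3: F[2] = O
Query 4: D[2] = Y
Query 5: L[3] = W

Answer: O B O Y W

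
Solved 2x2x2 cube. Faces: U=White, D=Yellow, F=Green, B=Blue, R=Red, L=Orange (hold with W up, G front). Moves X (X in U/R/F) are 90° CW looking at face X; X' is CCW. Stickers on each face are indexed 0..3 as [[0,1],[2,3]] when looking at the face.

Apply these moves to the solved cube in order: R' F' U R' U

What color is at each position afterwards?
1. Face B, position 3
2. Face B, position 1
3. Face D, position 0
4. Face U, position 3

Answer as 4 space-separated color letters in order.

After move 1 (R'): R=RRRR U=WBWB F=GWGW D=YGYG B=YBYB
After move 2 (F'): F=WWGG U=WBRR R=GRYR D=OOYG L=OBOW
After move 3 (U): U=RWRB F=GRGG R=YBYR B=OBYB L=WWOW
After move 4 (R'): R=BRYY U=RYRO F=GWGB D=ORYG B=GBOB
After move 5 (U): U=RROY F=BRGB R=GBYY B=WWOB L=GWOW
Query 1: B[3] = B
Query 2: B[1] = W
Query 3: D[0] = O
Query 4: U[3] = Y

Answer: B W O Y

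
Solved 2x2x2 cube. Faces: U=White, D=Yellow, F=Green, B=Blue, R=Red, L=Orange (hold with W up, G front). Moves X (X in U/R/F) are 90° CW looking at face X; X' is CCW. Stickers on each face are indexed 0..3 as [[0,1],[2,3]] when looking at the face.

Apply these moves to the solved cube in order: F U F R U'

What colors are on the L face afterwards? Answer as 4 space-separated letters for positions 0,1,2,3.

Answer: G Y O R

Derivation:
After move 1 (F): F=GGGG U=WWOO R=WRWR D=RRYY L=OYOY
After move 2 (U): U=OWOW F=WRGG R=BBWR B=OYBB L=GGOY
After move 3 (F): F=GWGR U=OWYG R=OBWR D=WBYY L=GROR
After move 4 (R): R=WORB U=OWYR F=GBGY D=WBYO B=GYWB
After move 5 (U'): U=WROY F=GRGY R=GBRB B=WOWB L=GYOR
Query: L face = GYOR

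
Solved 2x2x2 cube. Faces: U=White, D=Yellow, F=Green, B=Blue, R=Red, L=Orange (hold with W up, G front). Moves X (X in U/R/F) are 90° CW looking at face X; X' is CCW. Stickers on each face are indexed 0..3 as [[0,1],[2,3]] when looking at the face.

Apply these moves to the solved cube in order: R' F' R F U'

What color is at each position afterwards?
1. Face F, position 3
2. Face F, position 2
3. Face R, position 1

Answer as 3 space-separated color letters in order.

Answer: O G W

Derivation:
After move 1 (R'): R=RRRR U=WBWB F=GWGW D=YGYG B=YBYB
After move 2 (F'): F=WWGG U=WBRR R=GRYR D=OOYG L=OBOW
After move 3 (R): R=YGRR U=WWRG F=WOGG D=OYYY B=RBBB
After move 4 (F): F=GWGO U=WWWB R=RGGR D=RYYY L=OOOY
After move 5 (U'): U=WBWW F=OOGO R=GWGR B=RGBB L=RBOY
Query 1: F[3] = O
Query 2: F[2] = G
Query 3: R[1] = W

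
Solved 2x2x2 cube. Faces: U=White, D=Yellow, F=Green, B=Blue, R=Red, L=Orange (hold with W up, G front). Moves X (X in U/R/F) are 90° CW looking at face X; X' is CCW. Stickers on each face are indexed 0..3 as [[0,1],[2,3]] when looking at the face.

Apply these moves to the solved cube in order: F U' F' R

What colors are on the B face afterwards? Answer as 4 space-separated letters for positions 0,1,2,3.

Answer: W R O B

Derivation:
After move 1 (F): F=GGGG U=WWOO R=WRWR D=RRYY L=OYOY
After move 2 (U'): U=WOWO F=OYGG R=GGWR B=WRBB L=BBOY
After move 3 (F'): F=YGOG U=WOGW R=RGRR D=BYYY L=BOOW
After move 4 (R): R=RRRG U=WGGG F=YYOY D=BBYW B=WROB
Query: B face = WROB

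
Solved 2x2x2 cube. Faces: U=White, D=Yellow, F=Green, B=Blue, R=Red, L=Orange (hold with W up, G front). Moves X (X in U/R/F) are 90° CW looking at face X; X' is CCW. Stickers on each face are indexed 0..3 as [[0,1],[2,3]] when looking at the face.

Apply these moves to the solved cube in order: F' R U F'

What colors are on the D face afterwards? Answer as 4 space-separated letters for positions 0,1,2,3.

Answer: O W Y B

Derivation:
After move 1 (F'): F=GGGG U=WWRR R=YRYR D=OOYY L=OWOW
After move 2 (R): R=YYRR U=WGRG F=GOGY D=OBYB B=RBWB
After move 3 (U): U=RWGG F=YYGY R=RBRR B=OWWB L=GOOW
After move 4 (F'): F=YYYG U=RWRR R=BBOR D=OWYB L=GGOG
Query: D face = OWYB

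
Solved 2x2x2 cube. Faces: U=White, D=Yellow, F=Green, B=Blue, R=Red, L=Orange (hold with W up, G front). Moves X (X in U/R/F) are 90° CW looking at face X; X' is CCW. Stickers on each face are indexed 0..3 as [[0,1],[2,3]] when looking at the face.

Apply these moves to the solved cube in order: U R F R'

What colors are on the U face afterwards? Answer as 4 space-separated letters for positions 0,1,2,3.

Answer: W W O W

Derivation:
After move 1 (U): U=WWWW F=RRGG R=BBRR B=OOBB L=GGOO
After move 2 (R): R=RBRB U=WRWG F=RYGY D=YBYO B=WOWB
After move 3 (F): F=GRYY U=WROG R=WBGB D=RRYO L=GYOB
After move 4 (R'): R=BBWG U=WWOW F=GRYG D=RRYY B=OORB
Query: U face = WWOW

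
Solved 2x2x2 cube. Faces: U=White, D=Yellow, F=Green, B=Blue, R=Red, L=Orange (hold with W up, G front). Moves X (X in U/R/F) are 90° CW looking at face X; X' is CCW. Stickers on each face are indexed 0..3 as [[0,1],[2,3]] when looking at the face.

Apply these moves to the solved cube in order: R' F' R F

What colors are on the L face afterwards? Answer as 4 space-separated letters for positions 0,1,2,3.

Answer: O O O Y

Derivation:
After move 1 (R'): R=RRRR U=WBWB F=GWGW D=YGYG B=YBYB
After move 2 (F'): F=WWGG U=WBRR R=GRYR D=OOYG L=OBOW
After move 3 (R): R=YGRR U=WWRG F=WOGG D=OYYY B=RBBB
After move 4 (F): F=GWGO U=WWWB R=RGGR D=RYYY L=OOOY
Query: L face = OOOY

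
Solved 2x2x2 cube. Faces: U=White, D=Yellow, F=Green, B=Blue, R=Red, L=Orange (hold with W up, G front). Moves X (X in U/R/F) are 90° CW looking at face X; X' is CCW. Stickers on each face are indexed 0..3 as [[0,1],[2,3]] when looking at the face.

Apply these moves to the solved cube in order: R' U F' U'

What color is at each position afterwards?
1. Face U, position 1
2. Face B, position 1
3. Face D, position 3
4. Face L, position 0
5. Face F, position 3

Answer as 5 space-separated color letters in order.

After move 1 (R'): R=RRRR U=WBWB F=GWGW D=YGYG B=YBYB
After move 2 (U): U=WWBB F=RRGW R=YBRR B=OOYB L=GWOO
After move 3 (F'): F=RWRG U=WWYR R=GBYR D=WOYG L=GBOB
After move 4 (U'): U=WRWY F=GBRG R=RWYR B=GBYB L=OOOB
Query 1: U[1] = R
Query 2: B[1] = B
Query 3: D[3] = G
Query 4: L[0] = O
Query 5: F[3] = G

Answer: R B G O G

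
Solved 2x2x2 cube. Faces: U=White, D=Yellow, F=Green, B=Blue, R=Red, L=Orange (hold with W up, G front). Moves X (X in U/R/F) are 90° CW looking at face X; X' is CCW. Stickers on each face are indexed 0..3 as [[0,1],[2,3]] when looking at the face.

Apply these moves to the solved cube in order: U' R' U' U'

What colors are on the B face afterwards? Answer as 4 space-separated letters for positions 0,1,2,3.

After move 1 (U'): U=WWWW F=OOGG R=GGRR B=RRBB L=BBOO
After move 2 (R'): R=GRGR U=WBWR F=OWGW D=YOYG B=YRYB
After move 3 (U'): U=BRWW F=BBGW R=OWGR B=GRYB L=YROO
After move 4 (U'): U=RWBW F=YRGW R=BBGR B=OWYB L=GROO
Query: B face = OWYB

Answer: O W Y B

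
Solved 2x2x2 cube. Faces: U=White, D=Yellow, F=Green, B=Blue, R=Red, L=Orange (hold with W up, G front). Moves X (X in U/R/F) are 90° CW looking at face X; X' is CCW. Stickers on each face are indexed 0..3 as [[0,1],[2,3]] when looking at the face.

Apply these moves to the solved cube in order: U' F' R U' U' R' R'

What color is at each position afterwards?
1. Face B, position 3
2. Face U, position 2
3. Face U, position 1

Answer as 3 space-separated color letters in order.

Answer: B G B

Derivation:
After move 1 (U'): U=WWWW F=OOGG R=GGRR B=RRBB L=BBOO
After move 2 (F'): F=OGOG U=WWGR R=YGYR D=BOYY L=BWOW
After move 3 (R): R=YYRG U=WGGG F=OOOY D=BBYR B=RRWB
After move 4 (U'): U=GGWG F=BWOY R=OORG B=YYWB L=RROW
After move 5 (U'): U=GGGW F=RROY R=BWRG B=OOWB L=YYOW
After move 6 (R'): R=WGBR U=GWGO F=RGOW D=BRYY B=ROBB
After move 7 (R'): R=GRWB U=GBGR F=RWOO D=BGYW B=YORB
Query 1: B[3] = B
Query 2: U[2] = G
Query 3: U[1] = B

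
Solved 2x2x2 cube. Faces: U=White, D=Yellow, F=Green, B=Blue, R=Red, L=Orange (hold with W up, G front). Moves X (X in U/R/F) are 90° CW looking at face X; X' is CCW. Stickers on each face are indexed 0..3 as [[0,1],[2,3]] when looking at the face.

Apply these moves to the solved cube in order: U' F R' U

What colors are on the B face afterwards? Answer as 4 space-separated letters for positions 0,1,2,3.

Answer: B Y G B

Derivation:
After move 1 (U'): U=WWWW F=OOGG R=GGRR B=RRBB L=BBOO
After move 2 (F): F=GOGO U=WWOB R=WGWR D=RGYY L=BYOY
After move 3 (R'): R=GRWW U=WBOR F=GWGB D=ROYO B=YRGB
After move 4 (U): U=OWRB F=GRGB R=YRWW B=BYGB L=GWOY
Query: B face = BYGB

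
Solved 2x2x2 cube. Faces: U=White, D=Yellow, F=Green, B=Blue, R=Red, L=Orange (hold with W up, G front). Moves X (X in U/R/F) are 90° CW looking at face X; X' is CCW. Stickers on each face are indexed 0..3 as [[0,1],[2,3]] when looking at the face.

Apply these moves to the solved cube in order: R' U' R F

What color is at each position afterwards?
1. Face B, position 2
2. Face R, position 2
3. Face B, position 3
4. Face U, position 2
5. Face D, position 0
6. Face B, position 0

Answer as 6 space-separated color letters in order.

After move 1 (R'): R=RRRR U=WBWB F=GWGW D=YGYG B=YBYB
After move 2 (U'): U=BBWW F=OOGW R=GWRR B=RRYB L=YBOO
After move 3 (R): R=RGRW U=BOWW F=OGGG D=YYYR B=WRBB
After move 4 (F): F=GOGG U=BOOB R=WGWW D=RRYR L=YYOY
Query 1: B[2] = B
Query 2: R[2] = W
Query 3: B[3] = B
Query 4: U[2] = O
Query 5: D[0] = R
Query 6: B[0] = W

Answer: B W B O R W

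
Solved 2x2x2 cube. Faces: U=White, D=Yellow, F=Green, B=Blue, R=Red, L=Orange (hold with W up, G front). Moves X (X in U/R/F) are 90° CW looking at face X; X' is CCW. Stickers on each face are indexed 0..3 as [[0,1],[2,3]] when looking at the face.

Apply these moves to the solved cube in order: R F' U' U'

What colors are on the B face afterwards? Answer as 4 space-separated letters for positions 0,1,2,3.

After move 1 (R): R=RRRR U=WGWG F=GYGY D=YBYB B=WBWB
After move 2 (F'): F=YYGG U=WGRR R=BRYR D=OOYB L=OGOW
After move 3 (U'): U=GRWR F=OGGG R=YYYR B=BRWB L=WBOW
After move 4 (U'): U=RRGW F=WBGG R=OGYR B=YYWB L=BROW
Query: B face = YYWB

Answer: Y Y W B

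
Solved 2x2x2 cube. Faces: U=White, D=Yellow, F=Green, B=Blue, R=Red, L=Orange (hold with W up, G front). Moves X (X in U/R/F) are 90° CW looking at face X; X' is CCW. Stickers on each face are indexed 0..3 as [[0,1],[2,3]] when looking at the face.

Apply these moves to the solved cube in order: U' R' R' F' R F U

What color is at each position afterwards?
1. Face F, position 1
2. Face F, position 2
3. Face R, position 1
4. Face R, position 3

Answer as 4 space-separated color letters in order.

After move 1 (U'): U=WWWW F=OOGG R=GGRR B=RRBB L=BBOO
After move 2 (R'): R=GRGR U=WBWR F=OWGW D=YOYG B=YRYB
After move 3 (R'): R=RRGG U=WYWY F=OBGR D=YWYW B=GROB
After move 4 (F'): F=BROG U=WYRG R=WRYG D=BOYW L=BYOW
After move 5 (R): R=YWGR U=WRRG F=BOOW D=BOYG B=GRYB
After move 6 (F): F=OBWO U=WRWY R=RWGR D=GYYG L=BBOO
After move 7 (U): U=WWYR F=RWWO R=GRGR B=BBYB L=OBOO
Query 1: F[1] = W
Query 2: F[2] = W
Query 3: R[1] = R
Query 4: R[3] = R

Answer: W W R R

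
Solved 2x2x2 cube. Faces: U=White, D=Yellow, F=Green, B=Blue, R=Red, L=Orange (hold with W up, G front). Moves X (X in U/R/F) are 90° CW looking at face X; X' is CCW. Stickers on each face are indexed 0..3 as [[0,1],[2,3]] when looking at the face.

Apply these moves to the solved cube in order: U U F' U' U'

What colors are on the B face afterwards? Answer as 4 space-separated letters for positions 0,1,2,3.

After move 1 (U): U=WWWW F=RRGG R=BBRR B=OOBB L=GGOO
After move 2 (U): U=WWWW F=BBGG R=OORR B=GGBB L=RROO
After move 3 (F'): F=BGBG U=WWOR R=YOYR D=ROYY L=RWOW
After move 4 (U'): U=WRWO F=RWBG R=BGYR B=YOBB L=GGOW
After move 5 (U'): U=ROWW F=GGBG R=RWYR B=BGBB L=YOOW
Query: B face = BGBB

Answer: B G B B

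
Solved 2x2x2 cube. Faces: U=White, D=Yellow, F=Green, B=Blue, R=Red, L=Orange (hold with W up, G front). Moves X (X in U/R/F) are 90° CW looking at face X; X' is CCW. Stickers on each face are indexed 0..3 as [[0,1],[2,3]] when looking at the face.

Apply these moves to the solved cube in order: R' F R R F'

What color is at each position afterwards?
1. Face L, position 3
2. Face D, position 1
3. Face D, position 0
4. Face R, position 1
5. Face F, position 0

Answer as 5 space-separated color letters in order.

After move 1 (R'): R=RRRR U=WBWB F=GWGW D=YGYG B=YBYB
After move 2 (F): F=GGWW U=WBOO R=WRBR D=RRYG L=OYOG
After move 3 (R): R=BWRR U=WGOW F=GRWG D=RYYY B=OBBB
After move 4 (R): R=RBRW U=WROG F=GYWY D=RBYO B=WBGB
After move 5 (F'): F=YYGW U=WRRR R=BBRW D=YGYO L=OGOO
Query 1: L[3] = O
Query 2: D[1] = G
Query 3: D[0] = Y
Query 4: R[1] = B
Query 5: F[0] = Y

Answer: O G Y B Y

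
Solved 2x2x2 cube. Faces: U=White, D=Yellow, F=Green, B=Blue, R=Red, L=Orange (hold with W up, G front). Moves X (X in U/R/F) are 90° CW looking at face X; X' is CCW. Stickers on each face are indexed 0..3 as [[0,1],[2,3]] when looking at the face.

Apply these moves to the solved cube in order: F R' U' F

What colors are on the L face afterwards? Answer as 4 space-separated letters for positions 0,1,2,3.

Answer: Y R O G

Derivation:
After move 1 (F): F=GGGG U=WWOO R=WRWR D=RRYY L=OYOY
After move 2 (R'): R=RRWW U=WBOB F=GWGO D=RGYG B=YBRB
After move 3 (U'): U=BBWO F=OYGO R=GWWW B=RRRB L=YBOY
After move 4 (F): F=GOOY U=BBYB R=WWOW D=WGYG L=YROG
Query: L face = YROG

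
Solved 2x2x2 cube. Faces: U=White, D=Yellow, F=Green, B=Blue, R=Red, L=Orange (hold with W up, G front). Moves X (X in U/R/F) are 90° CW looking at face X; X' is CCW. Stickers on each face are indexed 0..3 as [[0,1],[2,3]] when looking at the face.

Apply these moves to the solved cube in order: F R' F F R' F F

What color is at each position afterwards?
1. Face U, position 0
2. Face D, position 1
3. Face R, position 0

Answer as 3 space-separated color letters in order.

After move 1 (F): F=GGGG U=WWOO R=WRWR D=RRYY L=OYOY
After move 2 (R'): R=RRWW U=WBOB F=GWGO D=RGYG B=YBRB
After move 3 (F): F=GGOW U=WBYY R=ORBW D=WRYG L=OROG
After move 4 (F): F=OGWG U=WBGR R=YRYW D=BOYG L=OWOR
After move 5 (R'): R=RWYY U=WRGY F=OBWR D=BGYG B=GBOB
After move 6 (F): F=WORB U=WRRW R=GWYY D=YRYG L=OBOG
After move 7 (F): F=RWBO U=WRGB R=RWWY D=YGYG L=OYOR
Query 1: U[0] = W
Query 2: D[1] = G
Query 3: R[0] = R

Answer: W G R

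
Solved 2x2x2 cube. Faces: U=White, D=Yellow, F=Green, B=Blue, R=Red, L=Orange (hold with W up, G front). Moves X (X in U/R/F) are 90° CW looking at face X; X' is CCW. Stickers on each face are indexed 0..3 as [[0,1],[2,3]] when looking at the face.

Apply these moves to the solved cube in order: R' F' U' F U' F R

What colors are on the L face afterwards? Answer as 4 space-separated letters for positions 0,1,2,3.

After move 1 (R'): R=RRRR U=WBWB F=GWGW D=YGYG B=YBYB
After move 2 (F'): F=WWGG U=WBRR R=GRYR D=OOYG L=OBOW
After move 3 (U'): U=BRWR F=OBGG R=WWYR B=GRYB L=YBOW
After move 4 (F): F=GOGB U=BRWB R=WWRR D=YWYG L=YOOO
After move 5 (U'): U=RBBW F=YOGB R=GORR B=WWYB L=GROO
After move 6 (F): F=GYBO U=RBOR R=BOWR D=RGYG L=GYOW
After move 7 (R): R=WBRO U=RYOO F=GGBG D=RYYW B=RWBB
Query: L face = GYOW

Answer: G Y O W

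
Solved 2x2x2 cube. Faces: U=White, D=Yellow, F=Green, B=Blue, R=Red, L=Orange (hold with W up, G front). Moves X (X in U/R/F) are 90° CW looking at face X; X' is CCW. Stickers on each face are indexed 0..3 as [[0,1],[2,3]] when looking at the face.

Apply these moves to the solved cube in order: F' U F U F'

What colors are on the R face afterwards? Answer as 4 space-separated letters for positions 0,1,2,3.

After move 1 (F'): F=GGGG U=WWRR R=YRYR D=OOYY L=OWOW
After move 2 (U): U=RWRW F=YRGG R=BBYR B=OWBB L=GGOW
After move 3 (F): F=GYGR U=RWWG R=RBWR D=YBYY L=GOOO
After move 4 (U): U=WRGW F=RBGR R=OWWR B=GOBB L=GYOO
After move 5 (F'): F=BRRG U=WROW R=BWYR D=YOYY L=GWOG
Query: R face = BWYR

Answer: B W Y R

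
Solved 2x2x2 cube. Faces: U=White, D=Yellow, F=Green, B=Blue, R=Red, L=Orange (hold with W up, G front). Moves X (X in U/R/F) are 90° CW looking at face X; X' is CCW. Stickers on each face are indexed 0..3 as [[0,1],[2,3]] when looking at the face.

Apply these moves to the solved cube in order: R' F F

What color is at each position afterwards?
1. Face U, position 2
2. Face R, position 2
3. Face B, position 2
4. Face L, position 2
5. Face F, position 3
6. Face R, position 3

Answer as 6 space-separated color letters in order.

After move 1 (R'): R=RRRR U=WBWB F=GWGW D=YGYG B=YBYB
After move 2 (F): F=GGWW U=WBOO R=WRBR D=RRYG L=OYOG
After move 3 (F): F=WGWG U=WBGY R=OROR D=BWYG L=OROR
Query 1: U[2] = G
Query 2: R[2] = O
Query 3: B[2] = Y
Query 4: L[2] = O
Query 5: F[3] = G
Query 6: R[3] = R

Answer: G O Y O G R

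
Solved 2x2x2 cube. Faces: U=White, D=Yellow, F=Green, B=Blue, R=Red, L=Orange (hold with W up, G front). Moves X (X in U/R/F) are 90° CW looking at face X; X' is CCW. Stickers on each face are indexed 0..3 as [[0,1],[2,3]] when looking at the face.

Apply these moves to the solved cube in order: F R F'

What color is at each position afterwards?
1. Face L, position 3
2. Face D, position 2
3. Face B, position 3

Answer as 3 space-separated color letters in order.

Answer: O Y B

Derivation:
After move 1 (F): F=GGGG U=WWOO R=WRWR D=RRYY L=OYOY
After move 2 (R): R=WWRR U=WGOG F=GRGY D=RBYB B=OBWB
After move 3 (F'): F=RYGG U=WGWR R=BWRR D=YYYB L=OGOO
Query 1: L[3] = O
Query 2: D[2] = Y
Query 3: B[3] = B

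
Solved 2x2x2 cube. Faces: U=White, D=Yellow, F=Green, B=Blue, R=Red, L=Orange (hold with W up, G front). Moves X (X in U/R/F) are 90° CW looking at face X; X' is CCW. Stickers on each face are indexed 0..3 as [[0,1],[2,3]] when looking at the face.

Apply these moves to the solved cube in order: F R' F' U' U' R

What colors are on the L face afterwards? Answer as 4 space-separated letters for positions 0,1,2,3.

After move 1 (F): F=GGGG U=WWOO R=WRWR D=RRYY L=OYOY
After move 2 (R'): R=RRWW U=WBOB F=GWGO D=RGYG B=YBRB
After move 3 (F'): F=WOGG U=WBRW R=GRRW D=YYYG L=OBOO
After move 4 (U'): U=BWWR F=OBGG R=WORW B=GRRB L=YBOO
After move 5 (U'): U=WRBW F=YBGG R=OBRW B=WORB L=GROO
After move 6 (R): R=ROWB U=WBBG F=YYGG D=YRYW B=WORB
Query: L face = GROO

Answer: G R O O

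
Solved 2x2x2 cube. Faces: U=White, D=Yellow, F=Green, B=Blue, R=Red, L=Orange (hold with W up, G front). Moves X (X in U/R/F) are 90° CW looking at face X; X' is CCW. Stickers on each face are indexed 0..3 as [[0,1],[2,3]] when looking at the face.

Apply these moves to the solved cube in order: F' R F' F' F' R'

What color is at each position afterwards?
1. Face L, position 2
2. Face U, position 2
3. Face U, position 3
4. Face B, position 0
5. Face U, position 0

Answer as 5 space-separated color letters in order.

After move 1 (F'): F=GGGG U=WWRR R=YRYR D=OOYY L=OWOW
After move 2 (R): R=YYRR U=WGRG F=GOGY D=OBYB B=RBWB
After move 3 (F'): F=OYGG U=WGYR R=BYOR D=WWYB L=OGOR
After move 4 (F'): F=YGOG U=WGBO R=WYWR D=GRYB L=OROY
After move 5 (F'): F=GGYO U=WGWW R=RYGR D=RYYB L=OOOB
After move 6 (R'): R=YRRG U=WWWR F=GGYW D=RGYO B=BBYB
Query 1: L[2] = O
Query 2: U[2] = W
Query 3: U[3] = R
Query 4: B[0] = B
Query 5: U[0] = W

Answer: O W R B W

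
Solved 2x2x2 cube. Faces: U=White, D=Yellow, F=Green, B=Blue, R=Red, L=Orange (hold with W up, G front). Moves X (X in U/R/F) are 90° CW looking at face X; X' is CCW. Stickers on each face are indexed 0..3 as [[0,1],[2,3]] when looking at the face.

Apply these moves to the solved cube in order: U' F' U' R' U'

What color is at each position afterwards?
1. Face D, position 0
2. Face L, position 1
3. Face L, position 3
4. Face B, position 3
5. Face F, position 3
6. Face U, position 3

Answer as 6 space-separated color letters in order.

After move 1 (U'): U=WWWW F=OOGG R=GGRR B=RRBB L=BBOO
After move 2 (F'): F=OGOG U=WWGR R=YGYR D=BOYY L=BWOW
After move 3 (U'): U=WRWG F=BWOG R=OGYR B=YGBB L=RROW
After move 4 (R'): R=GROY U=WBWY F=BROG D=BWYG B=YGOB
After move 5 (U'): U=BYWW F=RROG R=BROY B=GROB L=YGOW
Query 1: D[0] = B
Query 2: L[1] = G
Query 3: L[3] = W
Query 4: B[3] = B
Query 5: F[3] = G
Query 6: U[3] = W

Answer: B G W B G W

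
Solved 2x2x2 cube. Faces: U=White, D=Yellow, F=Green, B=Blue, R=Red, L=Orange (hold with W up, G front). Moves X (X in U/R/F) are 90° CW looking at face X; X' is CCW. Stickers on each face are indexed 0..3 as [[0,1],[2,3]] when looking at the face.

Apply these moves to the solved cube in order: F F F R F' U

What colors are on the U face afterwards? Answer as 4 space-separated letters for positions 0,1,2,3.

Answer: Y W R G

Derivation:
After move 1 (F): F=GGGG U=WWOO R=WRWR D=RRYY L=OYOY
After move 2 (F): F=GGGG U=WWYY R=OROR D=WWYY L=OROR
After move 3 (F): F=GGGG U=WWRR R=YRYR D=OOYY L=OWOW
After move 4 (R): R=YYRR U=WGRG F=GOGY D=OBYB B=RBWB
After move 5 (F'): F=OYGG U=WGYR R=BYOR D=WWYB L=OGOR
After move 6 (U): U=YWRG F=BYGG R=RBOR B=OGWB L=OYOR
Query: U face = YWRG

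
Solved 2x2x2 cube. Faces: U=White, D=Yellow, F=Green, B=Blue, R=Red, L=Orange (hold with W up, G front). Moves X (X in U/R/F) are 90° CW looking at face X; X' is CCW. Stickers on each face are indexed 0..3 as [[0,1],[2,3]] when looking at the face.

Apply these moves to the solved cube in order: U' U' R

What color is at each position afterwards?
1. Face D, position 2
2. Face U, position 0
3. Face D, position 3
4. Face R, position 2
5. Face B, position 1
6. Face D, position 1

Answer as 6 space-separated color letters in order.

After move 1 (U'): U=WWWW F=OOGG R=GGRR B=RRBB L=BBOO
After move 2 (U'): U=WWWW F=BBGG R=OORR B=GGBB L=RROO
After move 3 (R): R=RORO U=WBWG F=BYGY D=YBYG B=WGWB
Query 1: D[2] = Y
Query 2: U[0] = W
Query 3: D[3] = G
Query 4: R[2] = R
Query 5: B[1] = G
Query 6: D[1] = B

Answer: Y W G R G B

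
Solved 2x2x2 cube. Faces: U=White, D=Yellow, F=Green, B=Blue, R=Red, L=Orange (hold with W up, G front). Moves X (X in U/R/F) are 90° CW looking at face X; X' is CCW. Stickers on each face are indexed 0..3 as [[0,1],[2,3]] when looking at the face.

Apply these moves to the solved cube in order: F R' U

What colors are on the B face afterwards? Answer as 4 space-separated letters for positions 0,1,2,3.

Answer: O Y R B

Derivation:
After move 1 (F): F=GGGG U=WWOO R=WRWR D=RRYY L=OYOY
After move 2 (R'): R=RRWW U=WBOB F=GWGO D=RGYG B=YBRB
After move 3 (U): U=OWBB F=RRGO R=YBWW B=OYRB L=GWOY
Query: B face = OYRB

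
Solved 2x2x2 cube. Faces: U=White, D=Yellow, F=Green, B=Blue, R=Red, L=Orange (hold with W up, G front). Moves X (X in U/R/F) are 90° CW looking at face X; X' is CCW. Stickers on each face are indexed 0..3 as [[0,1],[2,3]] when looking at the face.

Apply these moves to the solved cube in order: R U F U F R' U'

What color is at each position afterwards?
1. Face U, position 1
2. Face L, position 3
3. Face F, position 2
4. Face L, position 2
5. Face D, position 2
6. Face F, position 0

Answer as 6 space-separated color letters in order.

Answer: G W R O Y G

Derivation:
After move 1 (R): R=RRRR U=WGWG F=GYGY D=YBYB B=WBWB
After move 2 (U): U=WWGG F=RRGY R=WBRR B=OOWB L=GYOO
After move 3 (F): F=GRYR U=WWOY R=GBGR D=RWYB L=GYOB
After move 4 (U): U=OWYW F=GBYR R=OOGR B=GYWB L=GROB
After move 5 (F): F=YGRB U=OWBR R=YOWR D=GOYB L=GROW
After move 6 (R'): R=ORYW U=OWBG F=YWRR D=GGYB B=BYOB
After move 7 (U'): U=WGOB F=GRRR R=YWYW B=OROB L=BYOW
Query 1: U[1] = G
Query 2: L[3] = W
Query 3: F[2] = R
Query 4: L[2] = O
Query 5: D[2] = Y
Query 6: F[0] = G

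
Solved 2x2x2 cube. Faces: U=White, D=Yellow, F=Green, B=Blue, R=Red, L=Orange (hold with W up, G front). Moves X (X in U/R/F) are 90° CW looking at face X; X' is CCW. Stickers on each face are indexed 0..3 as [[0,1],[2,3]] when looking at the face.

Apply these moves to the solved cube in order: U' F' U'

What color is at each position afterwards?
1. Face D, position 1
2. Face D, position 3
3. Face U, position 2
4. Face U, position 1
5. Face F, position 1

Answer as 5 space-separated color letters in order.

Answer: O Y W R W

Derivation:
After move 1 (U'): U=WWWW F=OOGG R=GGRR B=RRBB L=BBOO
After move 2 (F'): F=OGOG U=WWGR R=YGYR D=BOYY L=BWOW
After move 3 (U'): U=WRWG F=BWOG R=OGYR B=YGBB L=RROW
Query 1: D[1] = O
Query 2: D[3] = Y
Query 3: U[2] = W
Query 4: U[1] = R
Query 5: F[1] = W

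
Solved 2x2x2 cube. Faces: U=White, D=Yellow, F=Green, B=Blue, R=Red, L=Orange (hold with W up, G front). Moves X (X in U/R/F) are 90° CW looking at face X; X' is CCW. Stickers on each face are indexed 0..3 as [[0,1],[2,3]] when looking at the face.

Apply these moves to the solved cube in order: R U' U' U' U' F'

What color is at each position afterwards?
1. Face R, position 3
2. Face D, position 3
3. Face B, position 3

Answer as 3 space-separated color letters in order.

After move 1 (R): R=RRRR U=WGWG F=GYGY D=YBYB B=WBWB
After move 2 (U'): U=GGWW F=OOGY R=GYRR B=RRWB L=WBOO
After move 3 (U'): U=GWGW F=WBGY R=OORR B=GYWB L=RROO
After move 4 (U'): U=WWGG F=RRGY R=WBRR B=OOWB L=GYOO
After move 5 (U'): U=WGWG F=GYGY R=RRRR B=WBWB L=OOOO
After move 6 (F'): F=YYGG U=WGRR R=BRYR D=OOYB L=OGOW
Query 1: R[3] = R
Query 2: D[3] = B
Query 3: B[3] = B

Answer: R B B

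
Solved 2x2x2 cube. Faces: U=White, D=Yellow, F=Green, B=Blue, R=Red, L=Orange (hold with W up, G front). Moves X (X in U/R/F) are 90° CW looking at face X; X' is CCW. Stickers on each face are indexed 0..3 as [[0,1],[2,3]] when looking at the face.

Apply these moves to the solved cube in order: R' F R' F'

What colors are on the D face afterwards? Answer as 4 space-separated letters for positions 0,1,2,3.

After move 1 (R'): R=RRRR U=WBWB F=GWGW D=YGYG B=YBYB
After move 2 (F): F=GGWW U=WBOO R=WRBR D=RRYG L=OYOG
After move 3 (R'): R=RRWB U=WYOY F=GBWO D=RGYW B=GBRB
After move 4 (F'): F=BOGW U=WYRW R=GRRB D=YGYW L=OYOO
Query: D face = YGYW

Answer: Y G Y W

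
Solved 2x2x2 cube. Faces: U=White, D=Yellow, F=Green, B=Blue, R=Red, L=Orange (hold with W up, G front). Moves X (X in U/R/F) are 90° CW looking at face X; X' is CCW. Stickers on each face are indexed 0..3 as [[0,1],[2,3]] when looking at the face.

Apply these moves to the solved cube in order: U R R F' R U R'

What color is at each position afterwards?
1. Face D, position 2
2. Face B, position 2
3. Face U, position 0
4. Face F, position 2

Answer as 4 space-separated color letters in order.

After move 1 (U): U=WWWW F=RRGG R=BBRR B=OOBB L=GGOO
After move 2 (R): R=RBRB U=WRWG F=RYGY D=YBYO B=WOWB
After move 3 (R): R=RRBB U=WYWY F=RBGO D=YWYW B=GORB
After move 4 (F'): F=BORG U=WYRB R=WRYB D=GOYW L=GYOW
After move 5 (R): R=YWBR U=WORG F=BORW D=GRYG B=BOYB
After move 6 (U): U=RWGO F=YWRW R=BOBR B=GYYB L=BOOW
After move 7 (R'): R=ORBB U=RYGG F=YWRO D=GWYW B=GYRB
Query 1: D[2] = Y
Query 2: B[2] = R
Query 3: U[0] = R
Query 4: F[2] = R

Answer: Y R R R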